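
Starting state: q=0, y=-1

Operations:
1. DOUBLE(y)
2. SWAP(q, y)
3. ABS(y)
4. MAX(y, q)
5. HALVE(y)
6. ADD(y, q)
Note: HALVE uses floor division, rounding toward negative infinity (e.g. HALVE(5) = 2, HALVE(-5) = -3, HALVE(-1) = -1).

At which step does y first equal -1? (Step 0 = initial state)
Step 0

Tracing y:
Initial: y = -1 ← first occurrence
After step 1: y = -2
After step 2: y = 0
After step 3: y = 0
After step 4: y = 0
After step 5: y = 0
After step 6: y = -2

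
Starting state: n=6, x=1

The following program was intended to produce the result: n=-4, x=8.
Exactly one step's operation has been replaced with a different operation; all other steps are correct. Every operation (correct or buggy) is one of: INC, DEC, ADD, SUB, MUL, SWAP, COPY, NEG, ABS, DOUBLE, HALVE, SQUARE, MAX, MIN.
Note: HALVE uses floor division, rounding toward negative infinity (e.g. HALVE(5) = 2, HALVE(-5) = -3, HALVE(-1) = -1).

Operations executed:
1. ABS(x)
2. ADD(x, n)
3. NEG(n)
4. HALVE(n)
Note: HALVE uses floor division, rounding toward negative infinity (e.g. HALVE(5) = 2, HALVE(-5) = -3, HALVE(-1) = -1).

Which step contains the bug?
Step 1

Trace with buggy code:
Initial: n=6, x=1
After step 1: n=6, x=1
After step 2: n=6, x=7
After step 3: n=-6, x=7
After step 4: n=-3, x=7
Actual final n=-3, x=7 ≠ expected n=-4, x=8.
Step 1 is the only position where a single-operation replacement can produce the expected result.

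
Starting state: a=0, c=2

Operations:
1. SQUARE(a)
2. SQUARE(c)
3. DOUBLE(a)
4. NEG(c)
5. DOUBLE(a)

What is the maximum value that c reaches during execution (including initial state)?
4

Values of c at each step:
Initial: c = 2
After step 1: c = 2
After step 2: c = 4 ← maximum
After step 3: c = 4
After step 4: c = -4
After step 5: c = -4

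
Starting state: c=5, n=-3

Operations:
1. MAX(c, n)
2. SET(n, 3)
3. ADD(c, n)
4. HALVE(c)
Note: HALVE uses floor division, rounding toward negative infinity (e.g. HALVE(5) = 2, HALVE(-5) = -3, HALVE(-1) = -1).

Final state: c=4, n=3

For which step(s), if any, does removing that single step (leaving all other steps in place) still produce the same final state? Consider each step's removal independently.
Step(s) 1

Testing removal of each single step:
Without step 1: final = c=4, n=3 (same)
Without step 2: final = c=1, n=-3 (different)
Without step 3: final = c=2, n=3 (different)
Without step 4: final = c=8, n=3 (different)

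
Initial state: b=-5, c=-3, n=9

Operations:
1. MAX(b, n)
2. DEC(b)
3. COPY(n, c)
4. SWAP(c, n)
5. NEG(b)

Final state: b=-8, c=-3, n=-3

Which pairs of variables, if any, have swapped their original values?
None

Comparing initial and final values:
c: -3 → -3
n: 9 → -3
b: -5 → -8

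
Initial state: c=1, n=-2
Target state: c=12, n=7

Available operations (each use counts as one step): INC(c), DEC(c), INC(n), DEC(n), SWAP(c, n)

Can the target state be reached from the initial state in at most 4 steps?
No

The target state cannot be reached within 4 steps.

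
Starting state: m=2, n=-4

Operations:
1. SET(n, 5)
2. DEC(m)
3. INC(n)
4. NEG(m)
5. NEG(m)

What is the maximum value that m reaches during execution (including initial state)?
2

Values of m at each step:
Initial: m = 2 ← maximum
After step 1: m = 2
After step 2: m = 1
After step 3: m = 1
After step 4: m = -1
After step 5: m = 1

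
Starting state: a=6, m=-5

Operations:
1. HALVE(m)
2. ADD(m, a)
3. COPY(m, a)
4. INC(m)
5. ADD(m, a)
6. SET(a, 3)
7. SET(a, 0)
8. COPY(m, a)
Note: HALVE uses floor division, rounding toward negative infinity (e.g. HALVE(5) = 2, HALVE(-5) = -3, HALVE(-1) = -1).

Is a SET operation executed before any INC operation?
No

First SET: step 6
First INC: step 4
Since 6 > 4, INC comes first.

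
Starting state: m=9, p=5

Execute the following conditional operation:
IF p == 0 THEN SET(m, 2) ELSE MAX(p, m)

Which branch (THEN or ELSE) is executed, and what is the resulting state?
Branch: ELSE, Final state: m=9, p=9

Evaluating condition: p == 0
p = 5
Condition is False, so ELSE branch executes
After MAX(p, m): m=9, p=9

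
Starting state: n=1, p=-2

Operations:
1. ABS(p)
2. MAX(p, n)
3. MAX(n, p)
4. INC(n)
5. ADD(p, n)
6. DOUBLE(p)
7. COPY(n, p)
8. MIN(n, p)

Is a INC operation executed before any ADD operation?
Yes

First INC: step 4
First ADD: step 5
Since 4 < 5, INC comes first.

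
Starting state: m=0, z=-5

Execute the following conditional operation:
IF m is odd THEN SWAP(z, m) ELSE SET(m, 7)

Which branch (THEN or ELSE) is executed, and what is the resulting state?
Branch: ELSE, Final state: m=7, z=-5

Evaluating condition: m is odd
Condition is False, so ELSE branch executes
After SET(m, 7): m=7, z=-5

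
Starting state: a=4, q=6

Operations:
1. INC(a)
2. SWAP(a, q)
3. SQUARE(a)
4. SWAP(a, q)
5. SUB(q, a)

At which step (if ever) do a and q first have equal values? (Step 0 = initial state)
Never

a and q never become equal during execution.

Comparing values at each step:
Initial: a=4, q=6
After step 1: a=5, q=6
After step 2: a=6, q=5
After step 3: a=36, q=5
After step 4: a=5, q=36
After step 5: a=5, q=31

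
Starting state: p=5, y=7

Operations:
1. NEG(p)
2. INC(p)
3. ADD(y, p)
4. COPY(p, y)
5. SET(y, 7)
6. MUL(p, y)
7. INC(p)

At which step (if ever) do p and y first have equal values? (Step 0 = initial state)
Step 4

p and y first become equal after step 4.

Comparing values at each step:
Initial: p=5, y=7
After step 1: p=-5, y=7
After step 2: p=-4, y=7
After step 3: p=-4, y=3
After step 4: p=3, y=3 ← equal!
After step 5: p=3, y=7
After step 6: p=21, y=7
After step 7: p=22, y=7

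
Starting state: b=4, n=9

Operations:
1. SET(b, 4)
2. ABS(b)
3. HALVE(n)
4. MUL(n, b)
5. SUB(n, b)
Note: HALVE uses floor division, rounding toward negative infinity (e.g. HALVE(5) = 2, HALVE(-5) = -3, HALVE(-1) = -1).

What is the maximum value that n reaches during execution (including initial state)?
16

Values of n at each step:
Initial: n = 9
After step 1: n = 9
After step 2: n = 9
After step 3: n = 4
After step 4: n = 16 ← maximum
After step 5: n = 12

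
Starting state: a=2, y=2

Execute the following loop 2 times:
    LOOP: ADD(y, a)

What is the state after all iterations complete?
a=2, y=6

Iteration trace:
Start: a=2, y=2
After iteration 1: a=2, y=4
After iteration 2: a=2, y=6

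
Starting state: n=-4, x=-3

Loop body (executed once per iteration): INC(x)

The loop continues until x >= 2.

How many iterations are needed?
5

Tracing iterations:
Initial: n=-4, x=-3
After iteration 1: n=-4, x=-2
After iteration 2: n=-4, x=-1
After iteration 3: n=-4, x=0
After iteration 4: n=-4, x=1
After iteration 5: n=-4, x=2
x >= 2 now holds, so the loop exits after 5 iterations.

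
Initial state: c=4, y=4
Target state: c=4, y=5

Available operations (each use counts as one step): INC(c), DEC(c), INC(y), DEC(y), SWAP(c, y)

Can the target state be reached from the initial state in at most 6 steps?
Yes

Path (1 step): INC(y)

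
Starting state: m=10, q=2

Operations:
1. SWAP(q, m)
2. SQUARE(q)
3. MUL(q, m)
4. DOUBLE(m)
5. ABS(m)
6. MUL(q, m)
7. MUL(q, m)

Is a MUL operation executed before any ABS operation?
Yes

First MUL: step 3
First ABS: step 5
Since 3 < 5, MUL comes first.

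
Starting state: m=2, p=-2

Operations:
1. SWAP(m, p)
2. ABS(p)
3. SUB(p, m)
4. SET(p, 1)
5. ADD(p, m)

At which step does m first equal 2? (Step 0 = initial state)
Step 0

Tracing m:
Initial: m = 2 ← first occurrence
After step 1: m = -2
After step 2: m = -2
After step 3: m = -2
After step 4: m = -2
After step 5: m = -2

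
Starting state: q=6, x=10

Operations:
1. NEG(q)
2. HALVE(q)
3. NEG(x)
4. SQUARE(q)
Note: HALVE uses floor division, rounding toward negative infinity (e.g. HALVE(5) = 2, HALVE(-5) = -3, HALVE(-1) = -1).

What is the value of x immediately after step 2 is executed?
x = 10

Tracing x through execution:
Initial: x = 10
After step 1 (NEG(q)): x = 10
After step 2 (HALVE(q)): x = 10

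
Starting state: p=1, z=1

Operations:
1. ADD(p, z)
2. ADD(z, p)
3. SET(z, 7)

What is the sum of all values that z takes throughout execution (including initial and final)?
12

Values of z at each step:
Initial: z = 1
After step 1: z = 1
After step 2: z = 3
After step 3: z = 7
Sum = 1 + 1 + 3 + 7 = 12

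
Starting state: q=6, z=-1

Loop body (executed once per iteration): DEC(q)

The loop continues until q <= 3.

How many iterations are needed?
3

Tracing iterations:
Initial: q=6, z=-1
After iteration 1: q=5, z=-1
After iteration 2: q=4, z=-1
After iteration 3: q=3, z=-1
q <= 3 now holds, so the loop exits after 3 iterations.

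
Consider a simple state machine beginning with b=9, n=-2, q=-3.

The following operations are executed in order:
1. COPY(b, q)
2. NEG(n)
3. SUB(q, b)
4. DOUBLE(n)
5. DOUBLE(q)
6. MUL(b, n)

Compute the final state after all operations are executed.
{b: -12, n: 4, q: 0}

Step-by-step execution:
Initial: b=9, n=-2, q=-3
After step 1 (COPY(b, q)): b=-3, n=-2, q=-3
After step 2 (NEG(n)): b=-3, n=2, q=-3
After step 3 (SUB(q, b)): b=-3, n=2, q=0
After step 4 (DOUBLE(n)): b=-3, n=4, q=0
After step 5 (DOUBLE(q)): b=-3, n=4, q=0
After step 6 (MUL(b, n)): b=-12, n=4, q=0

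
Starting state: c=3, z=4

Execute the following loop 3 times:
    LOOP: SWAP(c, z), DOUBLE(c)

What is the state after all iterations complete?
c=16, z=6

Iteration trace:
Start: c=3, z=4
After iteration 1: c=8, z=3
After iteration 2: c=6, z=8
After iteration 3: c=16, z=6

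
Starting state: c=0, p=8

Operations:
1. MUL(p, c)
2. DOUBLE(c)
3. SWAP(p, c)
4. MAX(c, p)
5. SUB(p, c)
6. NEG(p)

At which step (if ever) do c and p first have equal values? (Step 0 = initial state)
Step 1

c and p first become equal after step 1.

Comparing values at each step:
Initial: c=0, p=8
After step 1: c=0, p=0 ← equal!
After step 2: c=0, p=0 ← equal!
After step 3: c=0, p=0 ← equal!
After step 4: c=0, p=0 ← equal!
After step 5: c=0, p=0 ← equal!
After step 6: c=0, p=0 ← equal!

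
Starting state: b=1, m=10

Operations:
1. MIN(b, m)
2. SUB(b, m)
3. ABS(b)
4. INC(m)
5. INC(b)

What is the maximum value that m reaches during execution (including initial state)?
11

Values of m at each step:
Initial: m = 10
After step 1: m = 10
After step 2: m = 10
After step 3: m = 10
After step 4: m = 11 ← maximum
After step 5: m = 11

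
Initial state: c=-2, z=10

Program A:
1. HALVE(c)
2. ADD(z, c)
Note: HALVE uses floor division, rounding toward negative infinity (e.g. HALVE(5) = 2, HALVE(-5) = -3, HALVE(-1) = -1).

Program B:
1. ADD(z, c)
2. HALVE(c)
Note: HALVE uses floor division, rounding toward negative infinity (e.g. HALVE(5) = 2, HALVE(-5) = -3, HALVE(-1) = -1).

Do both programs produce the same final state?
No

Program A final state: c=-1, z=9
Program B final state: c=-1, z=8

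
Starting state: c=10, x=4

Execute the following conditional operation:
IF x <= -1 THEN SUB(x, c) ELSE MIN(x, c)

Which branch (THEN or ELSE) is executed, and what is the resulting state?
Branch: ELSE, Final state: c=10, x=4

Evaluating condition: x <= -1
x = 4
Condition is False, so ELSE branch executes
After MIN(x, c): c=10, x=4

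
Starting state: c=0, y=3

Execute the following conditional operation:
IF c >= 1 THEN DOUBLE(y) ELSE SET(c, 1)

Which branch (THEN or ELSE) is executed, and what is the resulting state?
Branch: ELSE, Final state: c=1, y=3

Evaluating condition: c >= 1
c = 0
Condition is False, so ELSE branch executes
After SET(c, 1): c=1, y=3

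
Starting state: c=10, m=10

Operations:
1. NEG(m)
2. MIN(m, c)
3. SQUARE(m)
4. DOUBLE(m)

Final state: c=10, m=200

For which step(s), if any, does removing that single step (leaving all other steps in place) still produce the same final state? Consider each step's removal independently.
Step(s) 1, 2

Testing removal of each single step:
Without step 1: final = c=10, m=200 (same)
Without step 2: final = c=10, m=200 (same)
Without step 3: final = c=10, m=-20 (different)
Without step 4: final = c=10, m=100 (different)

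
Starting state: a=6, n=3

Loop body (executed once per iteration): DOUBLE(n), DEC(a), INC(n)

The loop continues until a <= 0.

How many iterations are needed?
6

Tracing iterations:
Initial: a=6, n=3
After iteration 1: a=5, n=7
After iteration 2: a=4, n=15
After iteration 3: a=3, n=31
After iteration 4: a=2, n=63
After iteration 5: a=1, n=127
After iteration 6: a=0, n=255
a <= 0 now holds, so the loop exits after 6 iterations.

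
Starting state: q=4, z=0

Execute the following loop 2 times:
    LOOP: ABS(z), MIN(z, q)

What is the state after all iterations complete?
q=4, z=0

Iteration trace:
Start: q=4, z=0
After iteration 1: q=4, z=0
After iteration 2: q=4, z=0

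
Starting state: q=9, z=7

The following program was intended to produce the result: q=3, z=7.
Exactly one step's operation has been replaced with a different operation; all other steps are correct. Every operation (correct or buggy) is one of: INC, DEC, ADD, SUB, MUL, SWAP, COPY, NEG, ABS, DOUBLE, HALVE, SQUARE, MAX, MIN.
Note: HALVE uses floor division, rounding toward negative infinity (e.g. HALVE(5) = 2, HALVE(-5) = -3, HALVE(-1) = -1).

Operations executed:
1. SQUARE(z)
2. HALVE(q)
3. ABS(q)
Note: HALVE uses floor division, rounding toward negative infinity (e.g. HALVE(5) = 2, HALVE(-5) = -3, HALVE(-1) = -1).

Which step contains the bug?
Step 1

Trace with buggy code:
Initial: q=9, z=7
After step 1: q=9, z=49
After step 2: q=4, z=49
After step 3: q=4, z=49
Actual final q=4, z=49 ≠ expected q=3, z=7.
Step 1 is the only position where a single-operation replacement can produce the expected result.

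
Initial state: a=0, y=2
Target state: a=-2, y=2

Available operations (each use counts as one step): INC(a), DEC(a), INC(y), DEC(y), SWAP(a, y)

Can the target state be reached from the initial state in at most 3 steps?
Yes

Path (2 steps): DEC(a) → DEC(a)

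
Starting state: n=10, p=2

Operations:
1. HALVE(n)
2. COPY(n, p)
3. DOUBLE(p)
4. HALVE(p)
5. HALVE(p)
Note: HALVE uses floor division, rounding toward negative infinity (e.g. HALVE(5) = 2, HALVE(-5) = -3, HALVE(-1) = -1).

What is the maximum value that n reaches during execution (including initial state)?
10

Values of n at each step:
Initial: n = 10 ← maximum
After step 1: n = 5
After step 2: n = 2
After step 3: n = 2
After step 4: n = 2
After step 5: n = 2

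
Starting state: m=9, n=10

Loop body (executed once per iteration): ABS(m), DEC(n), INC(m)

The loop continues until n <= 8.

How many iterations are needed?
2

Tracing iterations:
Initial: m=9, n=10
After iteration 1: m=10, n=9
After iteration 2: m=11, n=8
n <= 8 now holds, so the loop exits after 2 iterations.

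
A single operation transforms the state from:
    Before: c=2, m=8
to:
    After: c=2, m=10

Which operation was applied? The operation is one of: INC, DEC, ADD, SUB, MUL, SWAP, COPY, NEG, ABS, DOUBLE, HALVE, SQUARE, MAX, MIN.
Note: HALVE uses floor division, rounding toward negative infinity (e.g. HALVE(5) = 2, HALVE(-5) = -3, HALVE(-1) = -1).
ADD(m, c)

Analyzing the change:
Before: c=2, m=8
After: c=2, m=10
Variable m changed from 8 to 10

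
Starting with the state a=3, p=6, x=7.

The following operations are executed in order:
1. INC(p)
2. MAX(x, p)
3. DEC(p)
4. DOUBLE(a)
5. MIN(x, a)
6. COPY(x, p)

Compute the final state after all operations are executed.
{a: 6, p: 6, x: 6}

Step-by-step execution:
Initial: a=3, p=6, x=7
After step 1 (INC(p)): a=3, p=7, x=7
After step 2 (MAX(x, p)): a=3, p=7, x=7
After step 3 (DEC(p)): a=3, p=6, x=7
After step 4 (DOUBLE(a)): a=6, p=6, x=7
After step 5 (MIN(x, a)): a=6, p=6, x=6
After step 6 (COPY(x, p)): a=6, p=6, x=6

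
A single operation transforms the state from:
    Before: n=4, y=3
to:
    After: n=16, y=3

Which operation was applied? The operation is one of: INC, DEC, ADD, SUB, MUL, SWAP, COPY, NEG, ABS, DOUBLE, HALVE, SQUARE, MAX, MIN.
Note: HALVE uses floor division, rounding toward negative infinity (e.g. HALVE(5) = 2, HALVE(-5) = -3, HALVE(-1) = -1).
SQUARE(n)

Analyzing the change:
Before: n=4, y=3
After: n=16, y=3
Variable n changed from 4 to 16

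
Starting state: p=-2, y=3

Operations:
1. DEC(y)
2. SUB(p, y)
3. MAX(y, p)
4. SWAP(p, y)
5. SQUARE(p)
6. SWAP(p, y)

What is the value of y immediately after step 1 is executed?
y = 2

Tracing y through execution:
Initial: y = 3
After step 1 (DEC(y)): y = 2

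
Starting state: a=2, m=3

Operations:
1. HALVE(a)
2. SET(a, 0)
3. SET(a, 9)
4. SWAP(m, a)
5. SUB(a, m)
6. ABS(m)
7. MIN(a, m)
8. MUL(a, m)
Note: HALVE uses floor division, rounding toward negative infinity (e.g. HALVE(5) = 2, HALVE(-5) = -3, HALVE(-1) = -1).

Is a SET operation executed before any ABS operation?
Yes

First SET: step 2
First ABS: step 6
Since 2 < 6, SET comes first.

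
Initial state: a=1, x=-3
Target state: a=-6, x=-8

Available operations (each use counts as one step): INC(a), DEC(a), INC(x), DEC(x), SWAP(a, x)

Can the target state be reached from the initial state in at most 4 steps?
No

The target state cannot be reached within 4 steps.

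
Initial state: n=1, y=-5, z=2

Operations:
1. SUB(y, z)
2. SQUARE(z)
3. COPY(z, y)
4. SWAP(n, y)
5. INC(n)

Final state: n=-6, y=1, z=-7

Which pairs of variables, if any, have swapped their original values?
None

Comparing initial and final values:
y: -5 → 1
n: 1 → -6
z: 2 → -7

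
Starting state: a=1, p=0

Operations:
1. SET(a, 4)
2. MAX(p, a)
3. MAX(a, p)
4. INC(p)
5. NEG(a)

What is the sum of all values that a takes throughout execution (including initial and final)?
13

Values of a at each step:
Initial: a = 1
After step 1: a = 4
After step 2: a = 4
After step 3: a = 4
After step 4: a = 4
After step 5: a = -4
Sum = 1 + 4 + 4 + 4 + 4 + -4 = 13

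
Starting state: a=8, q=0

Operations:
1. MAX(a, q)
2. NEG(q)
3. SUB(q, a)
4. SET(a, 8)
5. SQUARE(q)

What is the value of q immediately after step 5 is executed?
q = 64

Tracing q through execution:
Initial: q = 0
After step 1 (MAX(a, q)): q = 0
After step 2 (NEG(q)): q = 0
After step 3 (SUB(q, a)): q = -8
After step 4 (SET(a, 8)): q = -8
After step 5 (SQUARE(q)): q = 64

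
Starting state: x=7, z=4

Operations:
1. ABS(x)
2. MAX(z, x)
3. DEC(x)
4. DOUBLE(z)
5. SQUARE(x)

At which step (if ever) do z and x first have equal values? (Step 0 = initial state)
Step 2

z and x first become equal after step 2.

Comparing values at each step:
Initial: z=4, x=7
After step 1: z=4, x=7
After step 2: z=7, x=7 ← equal!
After step 3: z=7, x=6
After step 4: z=14, x=6
After step 5: z=14, x=36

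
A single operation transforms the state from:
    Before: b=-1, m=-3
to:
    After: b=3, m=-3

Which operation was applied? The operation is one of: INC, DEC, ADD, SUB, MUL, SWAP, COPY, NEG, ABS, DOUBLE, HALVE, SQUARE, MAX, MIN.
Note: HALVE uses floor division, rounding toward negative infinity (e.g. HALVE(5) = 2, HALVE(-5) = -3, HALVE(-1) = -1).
MUL(b, m)

Analyzing the change:
Before: b=-1, m=-3
After: b=3, m=-3
Variable b changed from -1 to 3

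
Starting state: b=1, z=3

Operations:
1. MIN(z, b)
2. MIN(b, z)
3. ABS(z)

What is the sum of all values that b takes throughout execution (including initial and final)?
4

Values of b at each step:
Initial: b = 1
After step 1: b = 1
After step 2: b = 1
After step 3: b = 1
Sum = 1 + 1 + 1 + 1 = 4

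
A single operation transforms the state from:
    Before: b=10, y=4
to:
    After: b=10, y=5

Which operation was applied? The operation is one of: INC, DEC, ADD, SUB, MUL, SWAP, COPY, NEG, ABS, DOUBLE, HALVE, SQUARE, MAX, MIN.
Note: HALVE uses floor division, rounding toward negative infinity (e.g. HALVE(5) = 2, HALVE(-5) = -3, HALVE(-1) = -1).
INC(y)

Analyzing the change:
Before: b=10, y=4
After: b=10, y=5
Variable y changed from 4 to 5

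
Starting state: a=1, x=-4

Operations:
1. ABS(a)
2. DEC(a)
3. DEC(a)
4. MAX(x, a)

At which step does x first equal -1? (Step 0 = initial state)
Step 4

Tracing x:
Initial: x = -4
After step 1: x = -4
After step 2: x = -4
After step 3: x = -4
After step 4: x = -1 ← first occurrence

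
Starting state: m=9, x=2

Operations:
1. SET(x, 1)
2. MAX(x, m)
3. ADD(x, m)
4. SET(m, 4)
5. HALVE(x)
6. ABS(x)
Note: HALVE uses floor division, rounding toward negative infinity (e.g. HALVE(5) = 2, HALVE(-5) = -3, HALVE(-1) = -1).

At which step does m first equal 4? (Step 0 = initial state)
Step 4

Tracing m:
Initial: m = 9
After step 1: m = 9
After step 2: m = 9
After step 3: m = 9
After step 4: m = 4 ← first occurrence
After step 5: m = 4
After step 6: m = 4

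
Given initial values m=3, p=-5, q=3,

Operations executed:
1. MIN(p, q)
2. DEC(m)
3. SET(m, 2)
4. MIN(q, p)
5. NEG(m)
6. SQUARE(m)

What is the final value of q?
q = -5

Tracing execution:
Step 1: MIN(p, q) → q = 3
Step 2: DEC(m) → q = 3
Step 3: SET(m, 2) → q = 3
Step 4: MIN(q, p) → q = -5
Step 5: NEG(m) → q = -5
Step 6: SQUARE(m) → q = -5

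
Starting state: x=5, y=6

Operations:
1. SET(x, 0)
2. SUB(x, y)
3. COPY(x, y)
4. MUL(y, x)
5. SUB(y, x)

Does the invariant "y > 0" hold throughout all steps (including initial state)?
Yes

The invariant holds at every step.

State at each step:
Initial: x=5, y=6
After step 1: x=0, y=6
After step 2: x=-6, y=6
After step 3: x=6, y=6
After step 4: x=6, y=36
After step 5: x=6, y=30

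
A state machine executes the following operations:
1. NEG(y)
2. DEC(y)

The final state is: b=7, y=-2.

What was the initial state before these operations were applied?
b=7, y=1

Working backwards:
Final state: b=7, y=-2
Before step 2 (DEC(y)): b=7, y=-1
Before step 1 (NEG(y)): b=7, y=1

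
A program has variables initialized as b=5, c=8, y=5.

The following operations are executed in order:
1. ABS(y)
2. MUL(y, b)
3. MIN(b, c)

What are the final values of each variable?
{b: 5, c: 8, y: 25}

Step-by-step execution:
Initial: b=5, c=8, y=5
After step 1 (ABS(y)): b=5, c=8, y=5
After step 2 (MUL(y, b)): b=5, c=8, y=25
After step 3 (MIN(b, c)): b=5, c=8, y=25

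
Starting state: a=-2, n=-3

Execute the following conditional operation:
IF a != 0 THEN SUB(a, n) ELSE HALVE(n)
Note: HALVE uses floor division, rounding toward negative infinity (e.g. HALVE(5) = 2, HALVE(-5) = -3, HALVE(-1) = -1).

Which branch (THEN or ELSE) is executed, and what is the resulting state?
Branch: THEN, Final state: a=1, n=-3

Evaluating condition: a != 0
a = -2
Condition is True, so THEN branch executes
After SUB(a, n): a=1, n=-3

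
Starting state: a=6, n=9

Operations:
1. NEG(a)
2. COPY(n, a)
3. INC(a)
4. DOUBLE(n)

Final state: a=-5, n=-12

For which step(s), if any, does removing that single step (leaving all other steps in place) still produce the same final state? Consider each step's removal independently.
None - removing any single step changes the final result

Testing removal of each single step:
Without step 1: final = a=7, n=12 (different)
Without step 2: final = a=-5, n=18 (different)
Without step 3: final = a=-6, n=-12 (different)
Without step 4: final = a=-5, n=-6 (different)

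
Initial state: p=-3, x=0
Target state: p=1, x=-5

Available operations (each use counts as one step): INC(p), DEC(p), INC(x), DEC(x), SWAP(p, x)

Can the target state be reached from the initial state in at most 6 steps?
Yes

Path (4 steps): DEC(p) → DEC(p) → INC(x) → SWAP(p, x)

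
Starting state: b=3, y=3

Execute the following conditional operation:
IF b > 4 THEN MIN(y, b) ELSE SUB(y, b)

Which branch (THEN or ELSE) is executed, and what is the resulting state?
Branch: ELSE, Final state: b=3, y=0

Evaluating condition: b > 4
b = 3
Condition is False, so ELSE branch executes
After SUB(y, b): b=3, y=0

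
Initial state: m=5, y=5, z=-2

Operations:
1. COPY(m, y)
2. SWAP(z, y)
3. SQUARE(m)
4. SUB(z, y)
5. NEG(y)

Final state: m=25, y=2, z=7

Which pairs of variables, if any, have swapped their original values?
None

Comparing initial and final values:
y: 5 → 2
z: -2 → 7
m: 5 → 25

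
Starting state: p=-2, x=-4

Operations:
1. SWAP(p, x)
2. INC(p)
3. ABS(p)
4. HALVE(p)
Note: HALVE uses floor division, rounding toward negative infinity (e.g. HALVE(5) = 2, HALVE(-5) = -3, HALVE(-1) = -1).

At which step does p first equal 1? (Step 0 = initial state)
Step 4

Tracing p:
Initial: p = -2
After step 1: p = -4
After step 2: p = -3
After step 3: p = 3
After step 4: p = 1 ← first occurrence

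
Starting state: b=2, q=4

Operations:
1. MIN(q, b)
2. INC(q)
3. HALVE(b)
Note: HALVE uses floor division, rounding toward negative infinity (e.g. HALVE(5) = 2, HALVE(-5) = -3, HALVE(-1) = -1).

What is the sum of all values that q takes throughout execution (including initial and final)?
12

Values of q at each step:
Initial: q = 4
After step 1: q = 2
After step 2: q = 3
After step 3: q = 3
Sum = 4 + 2 + 3 + 3 = 12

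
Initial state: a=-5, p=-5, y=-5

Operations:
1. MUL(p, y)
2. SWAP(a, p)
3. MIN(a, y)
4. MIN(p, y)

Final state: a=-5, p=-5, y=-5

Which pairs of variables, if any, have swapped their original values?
None

Comparing initial and final values:
p: -5 → -5
y: -5 → -5
a: -5 → -5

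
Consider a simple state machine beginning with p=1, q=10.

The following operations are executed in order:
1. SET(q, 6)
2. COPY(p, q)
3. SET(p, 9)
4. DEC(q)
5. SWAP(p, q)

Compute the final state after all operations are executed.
{p: 5, q: 9}

Step-by-step execution:
Initial: p=1, q=10
After step 1 (SET(q, 6)): p=1, q=6
After step 2 (COPY(p, q)): p=6, q=6
After step 3 (SET(p, 9)): p=9, q=6
After step 4 (DEC(q)): p=9, q=5
After step 5 (SWAP(p, q)): p=5, q=9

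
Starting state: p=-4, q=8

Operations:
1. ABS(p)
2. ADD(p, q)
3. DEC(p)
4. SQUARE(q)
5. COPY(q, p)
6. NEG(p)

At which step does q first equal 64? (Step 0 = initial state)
Step 4

Tracing q:
Initial: q = 8
After step 1: q = 8
After step 2: q = 8
After step 3: q = 8
After step 4: q = 64 ← first occurrence
After step 5: q = 11
After step 6: q = 11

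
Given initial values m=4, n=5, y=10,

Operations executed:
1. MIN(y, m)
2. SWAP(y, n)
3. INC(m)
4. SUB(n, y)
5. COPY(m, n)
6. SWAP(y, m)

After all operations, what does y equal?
y = -1

Tracing execution:
Step 1: MIN(y, m) → y = 4
Step 2: SWAP(y, n) → y = 5
Step 3: INC(m) → y = 5
Step 4: SUB(n, y) → y = 5
Step 5: COPY(m, n) → y = 5
Step 6: SWAP(y, m) → y = -1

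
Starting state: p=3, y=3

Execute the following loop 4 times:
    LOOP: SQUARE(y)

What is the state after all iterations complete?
p=3, y=43046721

Iteration trace:
Start: p=3, y=3
After iteration 1: p=3, y=9
After iteration 2: p=3, y=81
After iteration 3: p=3, y=6561
After iteration 4: p=3, y=43046721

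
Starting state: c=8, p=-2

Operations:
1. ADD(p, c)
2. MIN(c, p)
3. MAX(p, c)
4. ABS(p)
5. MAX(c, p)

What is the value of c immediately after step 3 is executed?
c = 6

Tracing c through execution:
Initial: c = 8
After step 1 (ADD(p, c)): c = 8
After step 2 (MIN(c, p)): c = 6
After step 3 (MAX(p, c)): c = 6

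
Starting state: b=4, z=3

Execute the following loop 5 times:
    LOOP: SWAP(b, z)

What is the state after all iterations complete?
b=3, z=4

Iteration trace:
Start: b=4, z=3
After iteration 1: b=3, z=4
After iteration 2: b=4, z=3
After iteration 3: b=3, z=4
After iteration 4: b=4, z=3
After iteration 5: b=3, z=4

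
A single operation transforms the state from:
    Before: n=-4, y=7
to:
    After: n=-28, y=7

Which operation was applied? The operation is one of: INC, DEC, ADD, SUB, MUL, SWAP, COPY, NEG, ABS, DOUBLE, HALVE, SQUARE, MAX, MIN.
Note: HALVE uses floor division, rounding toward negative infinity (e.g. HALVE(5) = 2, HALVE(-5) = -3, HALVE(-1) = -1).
MUL(n, y)

Analyzing the change:
Before: n=-4, y=7
After: n=-28, y=7
Variable n changed from -4 to -28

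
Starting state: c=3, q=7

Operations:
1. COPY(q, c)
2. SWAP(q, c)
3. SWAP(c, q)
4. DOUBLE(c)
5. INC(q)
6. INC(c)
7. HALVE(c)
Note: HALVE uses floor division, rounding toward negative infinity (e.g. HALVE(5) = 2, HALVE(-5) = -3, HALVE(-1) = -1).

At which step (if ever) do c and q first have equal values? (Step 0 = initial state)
Step 1

c and q first become equal after step 1.

Comparing values at each step:
Initial: c=3, q=7
After step 1: c=3, q=3 ← equal!
After step 2: c=3, q=3 ← equal!
After step 3: c=3, q=3 ← equal!
After step 4: c=6, q=3
After step 5: c=6, q=4
After step 6: c=7, q=4
After step 7: c=3, q=4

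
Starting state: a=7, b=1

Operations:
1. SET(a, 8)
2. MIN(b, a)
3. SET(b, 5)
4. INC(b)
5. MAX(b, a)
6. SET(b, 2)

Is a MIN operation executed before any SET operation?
No

First MIN: step 2
First SET: step 1
Since 2 > 1, SET comes first.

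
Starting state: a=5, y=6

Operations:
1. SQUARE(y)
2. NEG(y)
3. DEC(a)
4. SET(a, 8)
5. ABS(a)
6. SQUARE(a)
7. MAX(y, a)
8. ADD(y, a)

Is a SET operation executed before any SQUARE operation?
No

First SET: step 4
First SQUARE: step 1
Since 4 > 1, SQUARE comes first.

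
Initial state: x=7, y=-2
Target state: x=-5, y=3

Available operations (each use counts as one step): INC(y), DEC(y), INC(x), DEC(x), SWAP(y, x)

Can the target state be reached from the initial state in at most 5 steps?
No

The target state cannot be reached within 5 steps.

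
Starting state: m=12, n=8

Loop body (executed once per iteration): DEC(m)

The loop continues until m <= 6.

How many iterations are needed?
6

Tracing iterations:
Initial: m=12, n=8
After iteration 1: m=11, n=8
After iteration 2: m=10, n=8
After iteration 3: m=9, n=8
After iteration 4: m=8, n=8
After iteration 5: m=7, n=8
After iteration 6: m=6, n=8
m <= 6 now holds, so the loop exits after 6 iterations.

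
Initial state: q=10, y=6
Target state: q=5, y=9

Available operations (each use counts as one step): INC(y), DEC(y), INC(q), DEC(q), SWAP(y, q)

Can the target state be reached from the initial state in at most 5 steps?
Yes

Path (3 steps): DEC(y) → DEC(q) → SWAP(y, q)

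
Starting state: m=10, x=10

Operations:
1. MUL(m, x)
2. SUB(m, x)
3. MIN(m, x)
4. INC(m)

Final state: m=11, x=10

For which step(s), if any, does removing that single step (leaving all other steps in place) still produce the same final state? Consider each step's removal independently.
Step(s) 2

Testing removal of each single step:
Without step 1: final = m=1, x=10 (different)
Without step 2: final = m=11, x=10 (same)
Without step 3: final = m=91, x=10 (different)
Without step 4: final = m=10, x=10 (different)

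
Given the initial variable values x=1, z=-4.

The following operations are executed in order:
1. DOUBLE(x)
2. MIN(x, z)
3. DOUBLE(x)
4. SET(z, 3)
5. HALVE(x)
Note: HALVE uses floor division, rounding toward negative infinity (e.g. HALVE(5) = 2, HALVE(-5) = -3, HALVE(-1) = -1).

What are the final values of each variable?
{x: -4, z: 3}

Step-by-step execution:
Initial: x=1, z=-4
After step 1 (DOUBLE(x)): x=2, z=-4
After step 2 (MIN(x, z)): x=-4, z=-4
After step 3 (DOUBLE(x)): x=-8, z=-4
After step 4 (SET(z, 3)): x=-8, z=3
After step 5 (HALVE(x)): x=-4, z=3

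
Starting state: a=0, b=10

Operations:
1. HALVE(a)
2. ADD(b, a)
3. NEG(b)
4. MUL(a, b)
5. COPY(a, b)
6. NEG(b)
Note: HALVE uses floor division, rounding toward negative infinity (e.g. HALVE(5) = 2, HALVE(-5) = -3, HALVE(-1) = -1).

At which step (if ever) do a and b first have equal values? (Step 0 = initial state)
Step 5

a and b first become equal after step 5.

Comparing values at each step:
Initial: a=0, b=10
After step 1: a=0, b=10
After step 2: a=0, b=10
After step 3: a=0, b=-10
After step 4: a=0, b=-10
After step 5: a=-10, b=-10 ← equal!
After step 6: a=-10, b=10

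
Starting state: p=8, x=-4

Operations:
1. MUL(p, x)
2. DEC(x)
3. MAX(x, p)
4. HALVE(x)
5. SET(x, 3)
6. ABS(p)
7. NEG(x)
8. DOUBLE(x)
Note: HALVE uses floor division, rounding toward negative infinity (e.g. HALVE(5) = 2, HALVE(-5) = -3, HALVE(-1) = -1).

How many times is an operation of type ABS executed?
1

Counting ABS operations:
Step 6: ABS(p) ← ABS
Total: 1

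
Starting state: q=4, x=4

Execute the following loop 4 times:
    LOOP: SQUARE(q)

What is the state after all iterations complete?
q=4294967296, x=4

Iteration trace:
Start: q=4, x=4
After iteration 1: q=16, x=4
After iteration 2: q=256, x=4
After iteration 3: q=65536, x=4
After iteration 4: q=4294967296, x=4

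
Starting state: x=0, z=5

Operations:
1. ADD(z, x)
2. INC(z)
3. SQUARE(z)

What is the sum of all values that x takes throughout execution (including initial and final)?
0

Values of x at each step:
Initial: x = 0
After step 1: x = 0
After step 2: x = 0
After step 3: x = 0
Sum = 0 + 0 + 0 + 0 = 0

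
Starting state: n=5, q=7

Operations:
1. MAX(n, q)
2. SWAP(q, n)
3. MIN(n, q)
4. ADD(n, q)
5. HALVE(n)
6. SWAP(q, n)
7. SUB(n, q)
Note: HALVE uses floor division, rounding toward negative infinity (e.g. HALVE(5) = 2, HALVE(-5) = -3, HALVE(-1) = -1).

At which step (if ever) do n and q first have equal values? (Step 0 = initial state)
Step 1

n and q first become equal after step 1.

Comparing values at each step:
Initial: n=5, q=7
After step 1: n=7, q=7 ← equal!
After step 2: n=7, q=7 ← equal!
After step 3: n=7, q=7 ← equal!
After step 4: n=14, q=7
After step 5: n=7, q=7 ← equal!
After step 6: n=7, q=7 ← equal!
After step 7: n=0, q=7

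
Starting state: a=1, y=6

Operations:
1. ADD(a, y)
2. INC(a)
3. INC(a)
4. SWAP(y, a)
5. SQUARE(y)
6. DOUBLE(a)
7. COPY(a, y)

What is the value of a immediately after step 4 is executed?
a = 6

Tracing a through execution:
Initial: a = 1
After step 1 (ADD(a, y)): a = 7
After step 2 (INC(a)): a = 8
After step 3 (INC(a)): a = 9
After step 4 (SWAP(y, a)): a = 6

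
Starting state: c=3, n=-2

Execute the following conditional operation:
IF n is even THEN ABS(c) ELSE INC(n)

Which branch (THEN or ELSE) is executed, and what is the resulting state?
Branch: THEN, Final state: c=3, n=-2

Evaluating condition: n is even
Condition is True, so THEN branch executes
After ABS(c): c=3, n=-2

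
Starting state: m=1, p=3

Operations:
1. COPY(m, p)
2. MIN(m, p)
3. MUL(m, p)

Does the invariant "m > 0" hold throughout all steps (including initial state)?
Yes

The invariant holds at every step.

State at each step:
Initial: m=1, p=3
After step 1: m=3, p=3
After step 2: m=3, p=3
After step 3: m=9, p=3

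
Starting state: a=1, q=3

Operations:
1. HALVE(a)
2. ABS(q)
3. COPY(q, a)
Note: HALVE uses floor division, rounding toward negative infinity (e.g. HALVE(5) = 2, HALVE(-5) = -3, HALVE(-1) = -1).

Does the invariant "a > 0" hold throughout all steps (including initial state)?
No, violated after step 1

The invariant is violated after step 1.

State at each step:
Initial: a=1, q=3
After step 1: a=0, q=3
After step 2: a=0, q=3
After step 3: a=0, q=0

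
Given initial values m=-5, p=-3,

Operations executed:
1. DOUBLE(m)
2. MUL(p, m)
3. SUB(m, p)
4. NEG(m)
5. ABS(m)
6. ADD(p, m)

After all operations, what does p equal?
p = 70

Tracing execution:
Step 1: DOUBLE(m) → p = -3
Step 2: MUL(p, m) → p = 30
Step 3: SUB(m, p) → p = 30
Step 4: NEG(m) → p = 30
Step 5: ABS(m) → p = 30
Step 6: ADD(p, m) → p = 70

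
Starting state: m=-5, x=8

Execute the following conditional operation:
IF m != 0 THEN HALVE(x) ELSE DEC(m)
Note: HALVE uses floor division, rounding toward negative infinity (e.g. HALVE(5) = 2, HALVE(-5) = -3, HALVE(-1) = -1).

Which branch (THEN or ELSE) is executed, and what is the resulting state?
Branch: THEN, Final state: m=-5, x=4

Evaluating condition: m != 0
m = -5
Condition is True, so THEN branch executes
After HALVE(x): m=-5, x=4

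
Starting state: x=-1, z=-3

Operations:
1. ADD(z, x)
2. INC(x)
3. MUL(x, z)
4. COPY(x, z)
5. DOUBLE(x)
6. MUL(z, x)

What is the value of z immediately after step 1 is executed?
z = -4

Tracing z through execution:
Initial: z = -3
After step 1 (ADD(z, x)): z = -4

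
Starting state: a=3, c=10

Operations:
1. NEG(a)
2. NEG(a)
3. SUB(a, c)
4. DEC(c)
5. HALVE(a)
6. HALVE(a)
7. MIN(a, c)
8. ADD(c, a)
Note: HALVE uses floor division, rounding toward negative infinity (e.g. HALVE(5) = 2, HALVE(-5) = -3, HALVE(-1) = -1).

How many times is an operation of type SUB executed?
1

Counting SUB operations:
Step 3: SUB(a, c) ← SUB
Total: 1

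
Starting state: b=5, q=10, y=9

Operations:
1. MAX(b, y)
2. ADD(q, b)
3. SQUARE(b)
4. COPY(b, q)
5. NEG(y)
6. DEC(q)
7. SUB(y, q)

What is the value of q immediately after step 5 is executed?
q = 19

Tracing q through execution:
Initial: q = 10
After step 1 (MAX(b, y)): q = 10
After step 2 (ADD(q, b)): q = 19
After step 3 (SQUARE(b)): q = 19
After step 4 (COPY(b, q)): q = 19
After step 5 (NEG(y)): q = 19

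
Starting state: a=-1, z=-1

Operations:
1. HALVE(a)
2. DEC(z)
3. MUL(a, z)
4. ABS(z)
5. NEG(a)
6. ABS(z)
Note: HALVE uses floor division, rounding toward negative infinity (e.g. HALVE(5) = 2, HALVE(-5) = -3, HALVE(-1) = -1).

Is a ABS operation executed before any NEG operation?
Yes

First ABS: step 4
First NEG: step 5
Since 4 < 5, ABS comes first.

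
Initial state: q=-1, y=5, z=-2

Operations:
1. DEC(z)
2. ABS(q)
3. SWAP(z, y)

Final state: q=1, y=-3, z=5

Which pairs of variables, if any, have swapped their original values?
None

Comparing initial and final values:
z: -2 → 5
y: 5 → -3
q: -1 → 1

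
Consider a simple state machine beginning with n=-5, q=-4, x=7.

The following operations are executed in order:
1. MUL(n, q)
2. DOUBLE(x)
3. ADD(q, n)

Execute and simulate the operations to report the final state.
{n: 20, q: 16, x: 14}

Step-by-step execution:
Initial: n=-5, q=-4, x=7
After step 1 (MUL(n, q)): n=20, q=-4, x=7
After step 2 (DOUBLE(x)): n=20, q=-4, x=14
After step 3 (ADD(q, n)): n=20, q=16, x=14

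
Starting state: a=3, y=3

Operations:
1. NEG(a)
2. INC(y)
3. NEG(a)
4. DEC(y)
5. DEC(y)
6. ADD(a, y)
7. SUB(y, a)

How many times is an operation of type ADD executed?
1

Counting ADD operations:
Step 6: ADD(a, y) ← ADD
Total: 1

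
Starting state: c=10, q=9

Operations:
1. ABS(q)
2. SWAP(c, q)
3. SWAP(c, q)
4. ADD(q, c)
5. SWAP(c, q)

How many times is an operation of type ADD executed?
1

Counting ADD operations:
Step 4: ADD(q, c) ← ADD
Total: 1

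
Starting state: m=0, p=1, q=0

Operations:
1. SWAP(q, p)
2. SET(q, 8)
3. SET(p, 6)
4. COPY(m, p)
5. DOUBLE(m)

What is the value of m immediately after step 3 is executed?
m = 0

Tracing m through execution:
Initial: m = 0
After step 1 (SWAP(q, p)): m = 0
After step 2 (SET(q, 8)): m = 0
After step 3 (SET(p, 6)): m = 0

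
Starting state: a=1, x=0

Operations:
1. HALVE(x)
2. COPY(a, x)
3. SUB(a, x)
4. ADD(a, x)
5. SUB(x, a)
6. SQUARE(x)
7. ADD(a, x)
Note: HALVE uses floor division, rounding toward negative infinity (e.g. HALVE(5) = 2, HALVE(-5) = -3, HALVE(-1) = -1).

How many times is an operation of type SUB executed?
2

Counting SUB operations:
Step 3: SUB(a, x) ← SUB
Step 5: SUB(x, a) ← SUB
Total: 2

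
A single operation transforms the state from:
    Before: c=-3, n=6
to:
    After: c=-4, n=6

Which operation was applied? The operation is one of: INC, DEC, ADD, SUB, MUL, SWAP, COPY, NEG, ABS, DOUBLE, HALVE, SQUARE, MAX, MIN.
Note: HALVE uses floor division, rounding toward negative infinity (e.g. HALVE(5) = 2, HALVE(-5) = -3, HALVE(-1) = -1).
DEC(c)

Analyzing the change:
Before: c=-3, n=6
After: c=-4, n=6
Variable c changed from -3 to -4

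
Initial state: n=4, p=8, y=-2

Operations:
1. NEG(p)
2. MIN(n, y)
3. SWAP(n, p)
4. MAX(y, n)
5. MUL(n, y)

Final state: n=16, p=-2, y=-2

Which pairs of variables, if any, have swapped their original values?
None

Comparing initial and final values:
p: 8 → -2
n: 4 → 16
y: -2 → -2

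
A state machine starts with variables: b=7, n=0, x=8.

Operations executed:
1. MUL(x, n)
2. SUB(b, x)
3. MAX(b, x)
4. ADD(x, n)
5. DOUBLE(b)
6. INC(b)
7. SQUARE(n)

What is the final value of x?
x = 0

Tracing execution:
Step 1: MUL(x, n) → x = 0
Step 2: SUB(b, x) → x = 0
Step 3: MAX(b, x) → x = 0
Step 4: ADD(x, n) → x = 0
Step 5: DOUBLE(b) → x = 0
Step 6: INC(b) → x = 0
Step 7: SQUARE(n) → x = 0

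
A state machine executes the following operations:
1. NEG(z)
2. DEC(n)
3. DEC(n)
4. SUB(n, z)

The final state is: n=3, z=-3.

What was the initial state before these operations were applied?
n=2, z=3

Working backwards:
Final state: n=3, z=-3
Before step 4 (SUB(n, z)): n=0, z=-3
Before step 3 (DEC(n)): n=1, z=-3
Before step 2 (DEC(n)): n=2, z=-3
Before step 1 (NEG(z)): n=2, z=3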